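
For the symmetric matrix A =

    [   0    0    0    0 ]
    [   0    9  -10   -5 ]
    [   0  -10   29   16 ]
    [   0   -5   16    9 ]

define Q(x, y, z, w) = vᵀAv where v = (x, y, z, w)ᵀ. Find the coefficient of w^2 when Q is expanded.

9

The coefficient of w^2 is the diagonal entry A[4,4] = 9.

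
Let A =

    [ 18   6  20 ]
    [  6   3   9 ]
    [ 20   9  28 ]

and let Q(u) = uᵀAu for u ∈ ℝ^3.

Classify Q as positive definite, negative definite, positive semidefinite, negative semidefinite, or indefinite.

Congruent diagonalization of A (simultaneous row and column reduction) yields pivots 18, 1, 1/3.
That gives 3 positive pivots.
Hence Q is positive definite.

positive definite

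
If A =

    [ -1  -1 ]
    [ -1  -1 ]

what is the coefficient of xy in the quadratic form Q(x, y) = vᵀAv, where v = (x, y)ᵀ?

The coefficient of xy is A[1,2] + A[2,1] = 2·(-1) = -2.

-2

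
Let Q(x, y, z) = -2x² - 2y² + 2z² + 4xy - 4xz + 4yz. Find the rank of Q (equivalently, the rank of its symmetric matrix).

2

The associated matrix is A = [[-2, 2, -2], [2, -2, 2], [-2, 2, 2]].
Applying the same elementary operations to the rows and columns of A produces a congruent diagonal matrix with entries -2, 0, 4.
Counting signs: 1 positive, 1 negative, 1 zero.
The rank is the number of nonzero pivots: 2.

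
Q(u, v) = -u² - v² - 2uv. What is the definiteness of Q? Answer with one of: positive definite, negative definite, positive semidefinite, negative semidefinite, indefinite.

negative semidefinite

The symmetric matrix of Q is [[-1, -1], [-1, -1]].
For the 2×2 matrix [[-1, -1], [-1, -1]]: det = -1·-1 − (-1)² = 0, trace = -2.
det = 0 so one eigenvalue is zero; the form is semidefinite with the sign of the trace.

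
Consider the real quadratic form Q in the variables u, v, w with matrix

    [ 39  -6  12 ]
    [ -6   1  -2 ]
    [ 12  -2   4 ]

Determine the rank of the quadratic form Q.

2

Symmetric row and column elimination reduces A to a congruent diagonal form with pivots 39, 1/13, 0.
So there are 2 positive, 1 zero pivots.
The rank is the number of nonzero pivots: 2.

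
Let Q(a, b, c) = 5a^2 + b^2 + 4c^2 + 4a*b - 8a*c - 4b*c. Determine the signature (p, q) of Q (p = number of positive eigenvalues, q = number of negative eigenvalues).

(2, 0)

The associated matrix is A = [[5, 2, -4], [2, 1, -2], [-4, -2, 4]].
Applying the same elementary operations to the rows and columns of A produces a congruent diagonal matrix with entries 5, 1/5, 0.
Counting signs: 2 positive, 1 zero.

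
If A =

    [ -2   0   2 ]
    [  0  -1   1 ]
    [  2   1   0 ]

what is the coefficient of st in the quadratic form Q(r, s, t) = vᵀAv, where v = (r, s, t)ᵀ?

2

The coefficient of st is A[2,3] + A[3,2] = 2·1 = 2.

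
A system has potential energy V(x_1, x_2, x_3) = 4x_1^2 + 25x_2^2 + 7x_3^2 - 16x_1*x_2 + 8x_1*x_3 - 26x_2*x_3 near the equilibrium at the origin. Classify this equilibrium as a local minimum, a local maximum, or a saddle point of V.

local minimum

The Hessian at the origin is H = [[8, -16, 8], [-16, 50, -26], [8, -26, 14]].
An LDLᵀ factorisation of H has diagonal entries 8, 18, 4/9.
Counting signs: 3 positive.
H is positive definite, so the origin is a strict local minimum.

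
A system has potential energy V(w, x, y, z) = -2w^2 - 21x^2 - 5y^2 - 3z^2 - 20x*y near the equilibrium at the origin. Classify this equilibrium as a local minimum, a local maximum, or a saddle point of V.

local maximum

The Hessian at the origin is H = [[-4, 0, 0, 0], [0, -42, -20, 0], [0, -20, -10, 0], [0, 0, 0, -6]].
Congruent diagonalization of H (simultaneous row and column reduction) yields pivots -4, -42, -10/21, -6.
So there are 4 negative pivots.
H is negative definite, so the origin is a strict local maximum.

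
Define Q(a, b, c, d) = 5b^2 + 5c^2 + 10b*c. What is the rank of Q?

The symmetric matrix is A = [[0, 0, 0, 0], [0, 5, 5, 0], [0, 5, 5, 0], [0, 0, 0, 0]].
Symmetric row and column elimination reduces A to a congruent diagonal form with pivots 0, 5, 0, 0.
That gives 1 positive, 3 zero pivots.
The rank is the number of nonzero pivots: 1.

1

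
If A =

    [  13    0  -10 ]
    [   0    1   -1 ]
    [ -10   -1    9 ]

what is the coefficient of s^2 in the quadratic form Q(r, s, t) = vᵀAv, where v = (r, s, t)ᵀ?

The coefficient of s^2 is the diagonal entry A[2,2] = 1.

1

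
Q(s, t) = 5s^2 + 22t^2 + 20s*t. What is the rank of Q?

The associated matrix is A = [[5, 10], [10, 22]].
Applying the same elementary operations to the rows and columns of A produces a congruent diagonal matrix with entries 5, 2.
Counting signs: 2 positive.
The rank is the number of nonzero pivots: 2.

2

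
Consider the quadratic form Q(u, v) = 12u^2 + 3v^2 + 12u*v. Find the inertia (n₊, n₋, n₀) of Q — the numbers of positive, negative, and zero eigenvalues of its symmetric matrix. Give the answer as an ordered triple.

(1, 0, 1)

The symmetric matrix is A = [[12, 6], [6, 3]].
Applying the same elementary operations to the rows and columns of A produces a congruent diagonal matrix with entries 12, 0.
So there are 1 positive, 1 zero pivots.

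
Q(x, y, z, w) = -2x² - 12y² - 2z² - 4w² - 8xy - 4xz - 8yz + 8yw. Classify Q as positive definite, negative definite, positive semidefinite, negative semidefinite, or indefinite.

The symmetric matrix is A = [[-2, -4, -2, 0], [-4, -12, -4, 4], [-2, -4, -2, 0], [0, 4, 0, -4]].
Row-reducing A symmetrically gives the diagonal entries -2, -4, 0, 0.
Counting signs: 2 negative, 2 zero.
Hence Q is negative semidefinite.

negative semidefinite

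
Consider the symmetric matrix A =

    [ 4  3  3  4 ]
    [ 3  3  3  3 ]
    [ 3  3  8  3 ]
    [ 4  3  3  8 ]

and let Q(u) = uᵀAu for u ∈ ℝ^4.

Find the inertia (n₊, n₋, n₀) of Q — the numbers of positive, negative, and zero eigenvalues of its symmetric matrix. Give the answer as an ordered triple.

Symmetric row and column elimination reduces A to a congruent diagonal form with pivots 4, 3/4, 5, 4.
That gives 4 positive pivots.

(4, 0, 0)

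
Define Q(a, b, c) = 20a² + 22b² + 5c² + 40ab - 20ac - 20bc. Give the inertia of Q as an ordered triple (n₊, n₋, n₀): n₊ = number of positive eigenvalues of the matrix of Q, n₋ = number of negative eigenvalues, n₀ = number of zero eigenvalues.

(2, 0, 1)

Write A = [[20, 20, -10], [20, 22, -10], [-10, -10, 5]].
Congruent diagonalization of A (simultaneous row and column reduction) yields pivots 20, 2, 0.
Counting signs: 2 positive, 1 zero.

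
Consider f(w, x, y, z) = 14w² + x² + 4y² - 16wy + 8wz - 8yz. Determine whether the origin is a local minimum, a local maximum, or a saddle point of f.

The Hessian at the origin is H = [[28, 0, -16, 8], [0, 2, 0, 0], [-16, 0, 8, -8], [8, 0, -8, 0]].
Applying the same elementary operations to the rows and columns of H produces a congruent diagonal matrix with entries 28, 2, -8/7, 8.
Counting signs: 3 positive, 1 negative.
H is indefinite, so the origin is a saddle point.

saddle point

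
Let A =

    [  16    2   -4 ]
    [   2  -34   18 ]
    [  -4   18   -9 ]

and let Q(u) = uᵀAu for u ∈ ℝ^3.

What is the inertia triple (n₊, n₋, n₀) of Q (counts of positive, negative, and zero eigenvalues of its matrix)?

(1, 2, 0)

Congruent diagonalization of A (simultaneous row and column reduction) yields pivots 16, -137/4, -1/137.
Counting signs: 1 positive, 2 negative.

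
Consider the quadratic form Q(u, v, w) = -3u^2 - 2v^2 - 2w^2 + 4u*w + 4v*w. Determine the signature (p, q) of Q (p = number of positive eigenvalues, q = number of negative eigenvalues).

(1, 2)

The associated matrix is A = [[-3, 0, 2], [0, -2, 2], [2, 2, -2]].
Applying the same elementary operations to the rows and columns of A produces a congruent diagonal matrix with entries -3, -2, 4/3.
Counting signs: 1 positive, 2 negative.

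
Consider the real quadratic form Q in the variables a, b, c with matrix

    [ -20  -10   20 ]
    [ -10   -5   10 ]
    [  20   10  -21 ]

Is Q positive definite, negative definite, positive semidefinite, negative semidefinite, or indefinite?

negative semidefinite

Applying the same elementary operations to the rows and columns of A produces a congruent diagonal matrix with entries -20, 0, -1.
Counting signs: 2 negative, 1 zero.
Hence Q is negative semidefinite.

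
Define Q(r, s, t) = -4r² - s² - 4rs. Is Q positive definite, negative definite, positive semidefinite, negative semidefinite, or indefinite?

The associated matrix is A = [[-4, -2, 0], [-2, -1, 0], [0, 0, 0]].
Symmetric row and column elimination reduces A to a congruent diagonal form with pivots -4, 0, 0.
That gives 1 negative, 2 zero pivots.
Hence Q is negative semidefinite.

negative semidefinite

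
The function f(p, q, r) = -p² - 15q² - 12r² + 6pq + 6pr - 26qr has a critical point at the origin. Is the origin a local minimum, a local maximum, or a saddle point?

The Hessian at the origin is H = [[-2, 6, 6], [6, -30, -26], [6, -26, -24]].
Congruent diagonalization of H (simultaneous row and column reduction) yields pivots -2, -12, -2/3.
Counting signs: 3 negative.
H is negative definite, so the origin is a strict local maximum.

local maximum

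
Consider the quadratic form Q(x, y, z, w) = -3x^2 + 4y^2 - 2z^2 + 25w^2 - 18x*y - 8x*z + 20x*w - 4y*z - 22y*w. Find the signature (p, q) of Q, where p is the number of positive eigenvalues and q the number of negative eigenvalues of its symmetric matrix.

(3, 1)

The associated matrix is A = [[-3, -9, -4, 10], [-9, 4, -2, -11], [-4, -2, -2, 0], [10, -11, 0, 25]].
Symmetric row and column elimination reduces A to a congruent diagonal form with pivots -3, 31, 10/93, 4.
That gives 3 positive, 1 negative pivots.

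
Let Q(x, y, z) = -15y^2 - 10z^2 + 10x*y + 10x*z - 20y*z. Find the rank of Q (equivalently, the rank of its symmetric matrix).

The symmetric matrix is A = [[0, 5, 5], [5, -15, -10], [5, -10, -10]].
Row reduction of A gives 3 nonzero rows, so rank A = 3.

3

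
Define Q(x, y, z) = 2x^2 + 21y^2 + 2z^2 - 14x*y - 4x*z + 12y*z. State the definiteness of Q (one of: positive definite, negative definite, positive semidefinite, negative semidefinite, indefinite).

indefinite

Write A = [[2, -7, -2], [-7, 21, 6], [-2, 6, 2]].
Applying the same elementary operations to the rows and columns of A produces a congruent diagonal matrix with entries 2, -7/2, 2/7.
Counting signs: 2 positive, 1 negative.
Hence Q is indefinite.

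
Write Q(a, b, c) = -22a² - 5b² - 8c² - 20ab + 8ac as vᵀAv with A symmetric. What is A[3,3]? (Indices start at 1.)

-8

The coefficient of c² in Q is -8, and that is exactly A[3,3].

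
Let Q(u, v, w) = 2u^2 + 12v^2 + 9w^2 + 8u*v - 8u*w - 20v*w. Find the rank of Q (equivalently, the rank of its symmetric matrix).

Write A = [[2, 4, -4], [4, 12, -10], [-4, -10, 9]].
Row-reducing A symmetrically gives the diagonal entries 2, 4, 0.
Counting signs: 2 positive, 1 zero.
The rank is the number of nonzero pivots: 2.

2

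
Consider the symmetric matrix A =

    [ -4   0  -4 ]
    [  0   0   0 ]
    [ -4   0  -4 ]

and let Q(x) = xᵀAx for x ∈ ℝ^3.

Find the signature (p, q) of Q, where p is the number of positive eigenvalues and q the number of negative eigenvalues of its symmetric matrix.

(0, 1)

Congruent diagonalization of A (simultaneous row and column reduction) yields pivots -4, 0, 0.
Counting signs: 1 negative, 2 zero.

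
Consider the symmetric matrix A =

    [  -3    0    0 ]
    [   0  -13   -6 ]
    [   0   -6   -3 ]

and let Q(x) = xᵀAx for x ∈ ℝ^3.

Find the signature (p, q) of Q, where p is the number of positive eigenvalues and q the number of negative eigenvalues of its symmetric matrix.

(0, 3)

Symmetric row and column elimination reduces A to a congruent diagonal form with pivots -3, -13, -3/13.
That gives 3 negative pivots.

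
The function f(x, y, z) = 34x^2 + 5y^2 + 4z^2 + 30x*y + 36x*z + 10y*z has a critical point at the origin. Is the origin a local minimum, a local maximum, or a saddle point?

saddle point

The Hessian at the origin is H = [[68, 30, 36], [30, 10, 10], [36, 10, 8]].
Row-reducing H symmetrically gives the diagonal entries 68, -55/17, -4/11.
That gives 1 positive, 2 negative pivots.
H is indefinite, so the origin is a saddle point.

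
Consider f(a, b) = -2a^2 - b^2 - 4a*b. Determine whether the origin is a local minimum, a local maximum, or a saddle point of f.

saddle point

The Hessian at the origin is H = [[-4, -4], [-4, -2]].
det H = -4·-2 − (-4)² = -8 < 0, so H is indefinite.
Therefore the origin is a saddle point.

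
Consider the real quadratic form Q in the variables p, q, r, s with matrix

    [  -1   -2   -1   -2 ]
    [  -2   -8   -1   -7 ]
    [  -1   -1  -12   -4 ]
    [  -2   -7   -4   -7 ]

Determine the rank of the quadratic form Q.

Applying the same elementary operations to the rows and columns of A produces a congruent diagonal matrix with entries -1, -4, -43/4, -2/43.
Counting signs: 4 negative.
The rank is the number of nonzero pivots: 4.

4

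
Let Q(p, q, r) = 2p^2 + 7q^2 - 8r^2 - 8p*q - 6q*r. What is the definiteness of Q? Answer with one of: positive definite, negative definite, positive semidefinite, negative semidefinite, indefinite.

The symmetric matrix is A = [[2, -4, 0], [-4, 7, -3], [0, -3, -8]].
Row-reducing A symmetrically gives the diagonal entries 2, -1, 1.
Counting signs: 2 positive, 1 negative.
Hence Q is indefinite.

indefinite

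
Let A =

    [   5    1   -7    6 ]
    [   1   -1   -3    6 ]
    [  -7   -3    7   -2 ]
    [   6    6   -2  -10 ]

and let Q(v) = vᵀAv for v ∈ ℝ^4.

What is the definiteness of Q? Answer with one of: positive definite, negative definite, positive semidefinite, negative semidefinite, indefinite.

Applying the same elementary operations to the rows and columns of A produces a congruent diagonal matrix with entries 5, -6/5, -2/3, 2.
Counting signs: 2 positive, 2 negative.
Hence Q is indefinite.

indefinite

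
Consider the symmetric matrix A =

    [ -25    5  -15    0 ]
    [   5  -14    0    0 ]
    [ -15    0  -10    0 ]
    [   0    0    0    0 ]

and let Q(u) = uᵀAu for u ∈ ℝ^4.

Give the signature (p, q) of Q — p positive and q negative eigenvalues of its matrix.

Congruent diagonalization of A (simultaneous row and column reduction) yields pivots -25, -13, -4/13, 0.
Counting signs: 3 negative, 1 zero.

(0, 3)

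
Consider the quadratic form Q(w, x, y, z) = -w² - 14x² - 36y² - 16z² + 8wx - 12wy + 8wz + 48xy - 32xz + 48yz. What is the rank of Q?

Write A = [[-1, 4, -6, 4], [4, -14, 24, -16], [-6, 24, -36, 24], [4, -16, 24, -16]].
Symmetric row and column elimination reduces A to a congruent diagonal form with pivots -1, 2, 0, 0.
That gives 1 positive, 1 negative, 2 zero pivots.
The rank is the number of nonzero pivots: 2.

2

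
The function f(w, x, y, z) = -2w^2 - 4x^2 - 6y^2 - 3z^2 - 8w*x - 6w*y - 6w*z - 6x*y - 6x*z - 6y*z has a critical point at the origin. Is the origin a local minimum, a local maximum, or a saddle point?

The Hessian at the origin is H = [[-4, -8, -6, -6], [-8, -8, -6, -6], [-6, -6, -12, -6], [-6, -6, -6, -6]].
Congruent diagonalization of H (simultaneous row and column reduction) yields pivots -4, 8, -15/2, -6/5.
So there are 1 positive, 3 negative pivots.
H is indefinite, so the origin is a saddle point.

saddle point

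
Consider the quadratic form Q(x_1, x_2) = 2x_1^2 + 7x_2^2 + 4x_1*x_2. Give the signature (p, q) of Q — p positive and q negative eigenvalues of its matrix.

Write A = [[2, 2], [2, 7]].
Congruent diagonalization of A (simultaneous row and column reduction) yields pivots 2, 5.
That gives 2 positive pivots.

(2, 0)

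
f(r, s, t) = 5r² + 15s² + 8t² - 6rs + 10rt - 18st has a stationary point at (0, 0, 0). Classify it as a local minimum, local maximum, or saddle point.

The Hessian at the origin is H = [[10, -6, 10], [-6, 30, -18], [10, -18, 16]].
Symmetric row and column elimination reduces H to a congruent diagonal form with pivots 10, 132/5, 6/11.
So there are 3 positive pivots.
H is positive definite, so the origin is a strict local minimum.

local minimum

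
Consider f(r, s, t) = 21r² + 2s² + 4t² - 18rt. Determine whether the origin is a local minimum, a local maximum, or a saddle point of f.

local minimum

The Hessian at the origin is H = [[42, 0, -18], [0, 4, 0], [-18, 0, 8]].
Row-reducing H symmetrically gives the diagonal entries 42, 4, 2/7.
Counting signs: 3 positive.
H is positive definite, so the origin is a strict local minimum.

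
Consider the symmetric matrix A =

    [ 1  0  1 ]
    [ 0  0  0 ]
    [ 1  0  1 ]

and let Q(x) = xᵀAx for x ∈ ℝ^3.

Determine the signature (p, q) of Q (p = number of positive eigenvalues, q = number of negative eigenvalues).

(1, 0)

Row-reducing A symmetrically gives the diagonal entries 1, 0, 0.
So there are 1 positive, 2 zero pivots.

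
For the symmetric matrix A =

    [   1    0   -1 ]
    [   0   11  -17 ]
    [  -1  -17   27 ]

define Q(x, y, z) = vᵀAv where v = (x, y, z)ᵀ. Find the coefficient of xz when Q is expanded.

-2

The coefficient of xz is A[1,3] + A[3,1] = 2·(-1) = -2.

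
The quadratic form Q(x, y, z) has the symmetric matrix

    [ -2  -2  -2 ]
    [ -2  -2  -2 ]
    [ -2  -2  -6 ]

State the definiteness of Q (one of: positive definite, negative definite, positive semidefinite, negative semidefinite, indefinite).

negative semidefinite

Row-reducing A symmetrically gives the diagonal entries -2, 0, -4.
That gives 2 negative, 1 zero pivots.
Hence Q is negative semidefinite.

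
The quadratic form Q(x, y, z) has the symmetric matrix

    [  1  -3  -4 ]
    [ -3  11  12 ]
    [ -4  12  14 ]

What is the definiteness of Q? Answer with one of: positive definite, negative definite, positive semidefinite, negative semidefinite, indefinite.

indefinite

Row-reducing A symmetrically gives the diagonal entries 1, 2, -2.
Counting signs: 2 positive, 1 negative.
Hence Q is indefinite.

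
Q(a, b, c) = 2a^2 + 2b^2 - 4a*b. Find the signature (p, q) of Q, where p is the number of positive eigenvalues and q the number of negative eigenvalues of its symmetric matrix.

(1, 0)

Write A = [[2, -2, 0], [-2, 2, 0], [0, 0, 0]].
Row-reducing A symmetrically gives the diagonal entries 2, 0, 0.
That gives 1 positive, 2 zero pivots.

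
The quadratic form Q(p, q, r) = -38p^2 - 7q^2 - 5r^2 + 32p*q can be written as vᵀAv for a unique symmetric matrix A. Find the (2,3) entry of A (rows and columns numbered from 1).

0

The coefficient of q·r in Q is 0. For a symmetric A this equals A[2,3] + A[3,2] = 2·A[2,3].
So A[2,3] = 0/2 = 0.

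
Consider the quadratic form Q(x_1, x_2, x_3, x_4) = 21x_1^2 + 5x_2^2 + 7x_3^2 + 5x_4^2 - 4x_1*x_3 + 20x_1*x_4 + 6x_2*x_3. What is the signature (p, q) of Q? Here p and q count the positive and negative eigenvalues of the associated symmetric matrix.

The associated matrix is A = [[21, 0, -2, 10], [0, 5, 3, 0], [-2, 3, 7, 0], [10, 0, 0, 5]].
An LDLᵀ factorisation of A has diagonal entries 21, 5, 526/105, 15/263.
Counting signs: 4 positive.

(4, 0)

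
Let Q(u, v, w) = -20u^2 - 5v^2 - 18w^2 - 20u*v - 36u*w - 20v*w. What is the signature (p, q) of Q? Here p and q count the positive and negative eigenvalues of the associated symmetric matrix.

The symmetric matrix is A = [[-20, -10, -18], [-10, -5, -10], [-18, -10, -18]].
By Sylvester's law of inertia any congruent diagonalization of A has 1 positive, 2 negative and 0 zero entries.

(1, 2)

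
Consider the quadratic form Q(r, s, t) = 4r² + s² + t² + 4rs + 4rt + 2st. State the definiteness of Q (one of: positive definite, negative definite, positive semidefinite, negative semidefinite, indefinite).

positive semidefinite

The symmetric matrix is A = [[4, 2, 2], [2, 1, 1], [2, 1, 1]].
Row-reducing A symmetrically gives the diagonal entries 4, 0, 0.
That gives 1 positive, 2 zero pivots.
Hence Q is positive semidefinite.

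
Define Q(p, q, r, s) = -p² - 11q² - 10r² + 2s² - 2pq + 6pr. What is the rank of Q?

Write A = [[-1, -1, 3, 0], [-1, -11, 0, 0], [3, 0, -10, 0], [0, 0, 0, 2]].
Applying the same elementary operations to the rows and columns of A produces a congruent diagonal matrix with entries -1, -10, -1/10, 2.
Counting signs: 1 positive, 3 negative.
The rank is the number of nonzero pivots: 4.

4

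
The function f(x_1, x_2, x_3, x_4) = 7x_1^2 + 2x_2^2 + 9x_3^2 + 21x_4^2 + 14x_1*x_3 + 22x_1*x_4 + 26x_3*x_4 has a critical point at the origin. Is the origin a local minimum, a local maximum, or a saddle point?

The Hessian at the origin is H = [[14, 0, 14, 22], [0, 4, 0, 0], [14, 0, 18, 26], [22, 0, 26, 42]].
Applying the same elementary operations to the rows and columns of H produces a congruent diagonal matrix with entries 14, 4, 4, 24/7.
Counting signs: 4 positive.
H is positive definite, so the origin is a strict local minimum.

local minimum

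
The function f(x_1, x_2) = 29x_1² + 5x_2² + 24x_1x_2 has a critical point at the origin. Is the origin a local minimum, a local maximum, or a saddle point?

The Hessian at the origin is H = [[58, 24], [24, 10]].
det H = 58·10 − (24)² = 4 > 0 and H[1,1] = 58 > 0, so H is positive definite.
Therefore the origin is a local minimum.

local minimum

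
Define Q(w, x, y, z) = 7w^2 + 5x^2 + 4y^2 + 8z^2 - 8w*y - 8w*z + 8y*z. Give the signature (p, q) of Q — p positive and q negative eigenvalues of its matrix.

The symmetric matrix is A = [[7, 0, -4, -4], [0, 5, 0, 0], [-4, 0, 4, 4], [-4, 0, 4, 8]].
Row-reducing A symmetrically gives the diagonal entries 7, 5, 12/7, 4.
Counting signs: 4 positive.

(4, 0)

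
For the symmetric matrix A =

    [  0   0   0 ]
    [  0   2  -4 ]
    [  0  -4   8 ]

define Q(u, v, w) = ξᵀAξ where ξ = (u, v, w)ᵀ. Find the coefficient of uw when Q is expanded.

The coefficient of uw is A[1,3] + A[3,1] = 2·0 = 0.

0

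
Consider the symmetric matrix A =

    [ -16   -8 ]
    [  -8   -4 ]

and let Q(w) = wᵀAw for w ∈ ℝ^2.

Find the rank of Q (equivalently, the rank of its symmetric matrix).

1

Row-reducing A symmetrically gives the diagonal entries -16, 0.
That gives 1 negative, 1 zero pivots.
The rank is the number of nonzero pivots: 1.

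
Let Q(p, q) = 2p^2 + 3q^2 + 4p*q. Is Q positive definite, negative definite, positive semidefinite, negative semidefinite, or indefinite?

positive definite

The associated matrix is A = [[2, 2], [2, 3]].
An LDLᵀ factorisation of A has diagonal entries 2, 1.
So there are 2 positive pivots.
Hence Q is positive definite.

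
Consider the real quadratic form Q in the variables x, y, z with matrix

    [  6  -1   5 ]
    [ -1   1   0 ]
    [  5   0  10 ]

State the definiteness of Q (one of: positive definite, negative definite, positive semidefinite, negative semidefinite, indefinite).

An LDLᵀ factorisation of A has diagonal entries 6, 5/6, 5.
Counting signs: 3 positive.
Hence Q is positive definite.

positive definite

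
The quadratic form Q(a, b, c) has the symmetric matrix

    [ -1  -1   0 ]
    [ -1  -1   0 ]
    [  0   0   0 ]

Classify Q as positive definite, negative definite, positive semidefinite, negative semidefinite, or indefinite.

Congruent diagonalization of A (simultaneous row and column reduction) yields pivots -1, 0, 0.
So there are 1 negative, 2 zero pivots.
Hence Q is negative semidefinite.

negative semidefinite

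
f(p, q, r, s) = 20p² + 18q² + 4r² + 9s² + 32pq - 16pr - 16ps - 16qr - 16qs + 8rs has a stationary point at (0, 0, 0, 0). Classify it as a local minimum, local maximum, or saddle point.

The Hessian at the origin is H = [[40, 32, -16, -16], [32, 36, -16, -16], [-16, -16, 8, 8], [-16, -16, 8, 18]].
Congruent diagonalization of H (simultaneous row and column reduction) yields pivots 40, 52/5, 8/13, 10.
So there are 4 positive pivots.
H is positive definite, so the origin is a strict local minimum.

local minimum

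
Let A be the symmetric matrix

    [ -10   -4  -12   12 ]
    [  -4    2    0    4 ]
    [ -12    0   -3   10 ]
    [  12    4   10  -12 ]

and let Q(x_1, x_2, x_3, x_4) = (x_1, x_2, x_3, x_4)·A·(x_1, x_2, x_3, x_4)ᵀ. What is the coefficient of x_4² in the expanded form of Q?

-12

The coefficient of x_4² is the diagonal entry A[4,4] = -12.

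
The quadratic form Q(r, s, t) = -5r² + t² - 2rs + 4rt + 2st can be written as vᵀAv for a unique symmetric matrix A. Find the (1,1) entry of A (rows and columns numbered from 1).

The coefficient of r² in Q is -5, and that is exactly A[1,1].

-5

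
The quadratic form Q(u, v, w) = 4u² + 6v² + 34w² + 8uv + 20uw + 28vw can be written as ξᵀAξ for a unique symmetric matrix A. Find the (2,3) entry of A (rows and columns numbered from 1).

14

The coefficient of v·w in Q is 28. For a symmetric A this equals A[2,3] + A[3,2] = 2·A[2,3].
So A[2,3] = 28/2 = 14.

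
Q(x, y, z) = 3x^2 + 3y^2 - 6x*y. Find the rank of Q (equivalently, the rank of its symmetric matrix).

1

The associated matrix is A = [[3, -3, 0], [-3, 3, 0], [0, 0, 0]].
Row-reducing A symmetrically gives the diagonal entries 3, 0, 0.
That gives 1 positive, 2 zero pivots.
The rank is the number of nonzero pivots: 1.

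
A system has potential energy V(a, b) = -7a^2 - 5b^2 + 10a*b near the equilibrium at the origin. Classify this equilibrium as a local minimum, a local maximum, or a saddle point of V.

The Hessian at the origin is H = [[-14, 10], [10, -10]].
det H = -14·-10 − (10)² = 40 > 0 and H[1,1] = -14 < 0, so H is negative definite.
Therefore the origin is a local maximum.

local maximum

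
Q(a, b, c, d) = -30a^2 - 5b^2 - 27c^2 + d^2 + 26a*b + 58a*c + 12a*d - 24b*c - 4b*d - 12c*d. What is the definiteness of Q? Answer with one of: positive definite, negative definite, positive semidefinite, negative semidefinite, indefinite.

The symmetric matrix is A = [[-30, 13, 29, 6], [13, -5, -12, -2], [29, -12, -27, -6], [6, -2, -6, 1]].
Symmetric row and column elimination reduces A to a congruent diagonal form with pivots -30, 19/30, 10/19, 3/5.
Counting signs: 3 positive, 1 negative.
Hence Q is indefinite.

indefinite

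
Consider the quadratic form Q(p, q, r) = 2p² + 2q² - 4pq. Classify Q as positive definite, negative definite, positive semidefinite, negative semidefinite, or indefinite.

The associated matrix is A = [[2, -2, 0], [-2, 2, 0], [0, 0, 0]].
Congruent diagonalization of A (simultaneous row and column reduction) yields pivots 2, 0, 0.
That gives 1 positive, 2 zero pivots.
Hence Q is positive semidefinite.

positive semidefinite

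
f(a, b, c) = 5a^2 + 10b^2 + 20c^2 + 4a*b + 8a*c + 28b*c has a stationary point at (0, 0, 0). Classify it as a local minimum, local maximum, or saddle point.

The Hessian at the origin is H = [[10, 4, 8], [4, 20, 28], [8, 28, 40]].
An LDLᵀ factorisation of H has diagonal entries 10, 92/5, 4/23.
Counting signs: 3 positive.
H is positive definite, so the origin is a strict local minimum.

local minimum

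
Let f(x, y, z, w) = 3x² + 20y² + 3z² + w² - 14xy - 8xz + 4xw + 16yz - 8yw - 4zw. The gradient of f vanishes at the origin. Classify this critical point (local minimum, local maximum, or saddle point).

The Hessian at the origin is H = [[6, -14, -8, 4], [-14, 40, 16, -8], [-8, 16, 6, -4], [4, -8, -4, 2]].
Applying the same elementary operations to the rows and columns of H produces a congruent diagonal matrix with entries 6, 22/3, -62/11, -10/31.
Counting signs: 2 positive, 2 negative.
H is indefinite, so the origin is a saddle point.

saddle point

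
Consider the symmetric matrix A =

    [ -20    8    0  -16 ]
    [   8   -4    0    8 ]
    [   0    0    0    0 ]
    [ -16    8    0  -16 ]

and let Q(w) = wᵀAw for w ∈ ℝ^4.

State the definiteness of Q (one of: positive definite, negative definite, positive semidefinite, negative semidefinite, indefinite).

Row-reducing A symmetrically gives the diagonal entries -20, -4/5, 0, 0.
So there are 2 negative, 2 zero pivots.
Hence Q is negative semidefinite.

negative semidefinite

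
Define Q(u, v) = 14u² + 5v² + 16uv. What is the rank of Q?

2

Write A = [[14, 8], [8, 5]].
Row-reducing A symmetrically gives the diagonal entries 14, 3/7.
So there are 2 positive pivots.
The rank is the number of nonzero pivots: 2.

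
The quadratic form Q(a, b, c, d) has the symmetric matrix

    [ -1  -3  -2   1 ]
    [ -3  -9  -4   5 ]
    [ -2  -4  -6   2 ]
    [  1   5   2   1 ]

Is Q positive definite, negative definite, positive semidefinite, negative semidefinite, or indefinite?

A is congruent to a diagonal matrix with 1 positive, 2 negative and 1 zero entries, so Q is indefinite.

indefinite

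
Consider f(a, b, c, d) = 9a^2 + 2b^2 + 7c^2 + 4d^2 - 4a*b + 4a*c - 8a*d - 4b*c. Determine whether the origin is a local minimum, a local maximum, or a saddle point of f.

The Hessian at the origin is H = [[18, -4, 4, -8], [-4, 4, -4, 0], [4, -4, 14, 0], [-8, 0, 0, 8]].
Congruent diagonalization of H (simultaneous row and column reduction) yields pivots 18, 28/9, 10, 24/7.
Counting signs: 4 positive.
H is positive definite, so the origin is a strict local minimum.

local minimum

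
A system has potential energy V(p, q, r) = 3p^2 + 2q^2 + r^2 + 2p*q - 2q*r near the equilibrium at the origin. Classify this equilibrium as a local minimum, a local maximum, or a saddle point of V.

local minimum

The Hessian at the origin is H = [[6, 2, 0], [2, 4, -2], [0, -2, 2]].
Congruent diagonalization of H (simultaneous row and column reduction) yields pivots 6, 10/3, 4/5.
So there are 3 positive pivots.
H is positive definite, so the origin is a strict local minimum.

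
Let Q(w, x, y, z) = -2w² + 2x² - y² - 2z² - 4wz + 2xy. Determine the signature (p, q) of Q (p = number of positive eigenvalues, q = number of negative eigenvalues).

The associated matrix is A = [[-2, 0, 0, -2], [0, 2, 1, 0], [0, 1, -1, 0], [-2, 0, 0, -2]].
Symmetric row and column elimination reduces A to a congruent diagonal form with pivots -2, 2, -3/2, 0.
Counting signs: 1 positive, 2 negative, 1 zero.

(1, 2)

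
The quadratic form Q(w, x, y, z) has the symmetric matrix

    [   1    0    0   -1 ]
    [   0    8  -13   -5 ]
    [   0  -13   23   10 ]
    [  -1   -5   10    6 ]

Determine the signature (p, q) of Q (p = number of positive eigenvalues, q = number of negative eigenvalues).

(3, 0)

Symmetric row and column elimination reduces A to a congruent diagonal form with pivots 1, 8, 15/8, 0.
Counting signs: 3 positive, 1 zero.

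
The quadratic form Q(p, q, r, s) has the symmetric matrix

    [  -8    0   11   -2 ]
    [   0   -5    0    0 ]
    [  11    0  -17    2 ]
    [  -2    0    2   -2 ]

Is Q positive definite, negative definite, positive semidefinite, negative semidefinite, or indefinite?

negative definite

Row-reducing A symmetrically gives the diagonal entries -8, -5, -15/8, -6/5.
That gives 4 negative pivots.
Hence Q is negative definite.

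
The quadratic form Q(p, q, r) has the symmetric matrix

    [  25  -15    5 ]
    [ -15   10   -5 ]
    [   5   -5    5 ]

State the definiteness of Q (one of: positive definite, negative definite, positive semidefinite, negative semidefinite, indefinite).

Symmetric row and column elimination reduces A to a congruent diagonal form with pivots 25, 1, 0.
That gives 2 positive, 1 zero pivots.
Hence Q is positive semidefinite.

positive semidefinite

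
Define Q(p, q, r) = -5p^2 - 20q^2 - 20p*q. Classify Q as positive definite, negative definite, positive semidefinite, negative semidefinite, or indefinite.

negative semidefinite

The symmetric matrix is A = [[-5, -10, 0], [-10, -20, 0], [0, 0, 0]].
Symmetric row and column elimination reduces A to a congruent diagonal form with pivots -5, 0, 0.
So there are 1 negative, 2 zero pivots.
Hence Q is negative semidefinite.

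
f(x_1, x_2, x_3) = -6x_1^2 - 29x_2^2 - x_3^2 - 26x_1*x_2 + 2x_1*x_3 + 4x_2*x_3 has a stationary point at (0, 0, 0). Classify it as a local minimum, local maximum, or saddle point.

local maximum

The Hessian at the origin is H = [[-12, -26, 2], [-26, -58, 4], [2, 4, -2]].
An LDLᵀ factorisation of H has diagonal entries -12, -5/3, -8/5.
So there are 3 negative pivots.
H is negative definite, so the origin is a strict local maximum.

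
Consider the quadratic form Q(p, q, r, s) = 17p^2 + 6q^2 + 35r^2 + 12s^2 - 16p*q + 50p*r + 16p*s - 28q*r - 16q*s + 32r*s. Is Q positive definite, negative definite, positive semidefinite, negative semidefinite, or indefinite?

indefinite

The symmetric matrix is A = [[17, -8, 25, 8], [-8, 6, -14, -8], [25, -14, 35, 16], [8, -8, 16, 12]].
Applying the same elementary operations to the rows and columns of A produces a congruent diagonal matrix with entries 17, 38/17, -4, 4/19.
Counting signs: 3 positive, 1 negative.
Hence Q is indefinite.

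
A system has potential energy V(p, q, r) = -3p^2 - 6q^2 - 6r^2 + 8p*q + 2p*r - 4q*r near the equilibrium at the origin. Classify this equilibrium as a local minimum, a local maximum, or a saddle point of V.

The Hessian at the origin is H = [[-6, 8, 2], [8, -12, -4], [2, -4, -12]].
Congruent diagonalization of H (simultaneous row and column reduction) yields pivots -6, -4/3, -10.
So there are 3 negative pivots.
H is negative definite, so the origin is a strict local maximum.

local maximum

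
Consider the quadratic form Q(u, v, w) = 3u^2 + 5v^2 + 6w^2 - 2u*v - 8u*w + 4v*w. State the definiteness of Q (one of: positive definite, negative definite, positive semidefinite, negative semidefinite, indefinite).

positive definite

The symmetric matrix is A = [[3, -1, -4], [-1, 5, 2], [-4, 2, 6]].
An LDLᵀ factorisation of A has diagonal entries 3, 14/3, 4/7.
So there are 3 positive pivots.
Hence Q is positive definite.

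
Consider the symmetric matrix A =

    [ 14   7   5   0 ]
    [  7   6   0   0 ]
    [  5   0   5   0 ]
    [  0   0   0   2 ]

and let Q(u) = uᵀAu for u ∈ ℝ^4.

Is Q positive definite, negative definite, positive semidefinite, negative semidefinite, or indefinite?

positive definite

Leading principal minors: Δ_1 = 14, Δ_2 = 35, Δ_3 = 25, Δ_4 = 50.
All leading principal minors are positive, so by Sylvester's criterion Q is positive definite.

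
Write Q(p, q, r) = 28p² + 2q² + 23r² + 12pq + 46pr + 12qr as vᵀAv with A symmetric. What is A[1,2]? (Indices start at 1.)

The coefficient of p·q in Q is 12. For a symmetric A this equals A[1,2] + A[2,1] = 2·A[1,2].
So A[1,2] = 12/2 = 6.

6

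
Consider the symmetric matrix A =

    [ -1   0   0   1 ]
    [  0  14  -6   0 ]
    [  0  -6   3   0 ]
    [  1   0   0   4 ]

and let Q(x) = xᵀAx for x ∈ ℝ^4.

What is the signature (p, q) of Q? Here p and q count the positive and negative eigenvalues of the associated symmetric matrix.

(3, 1)

An LDLᵀ factorisation of A has diagonal entries -1, 14, 3/7, 5.
So there are 3 positive, 1 negative pivots.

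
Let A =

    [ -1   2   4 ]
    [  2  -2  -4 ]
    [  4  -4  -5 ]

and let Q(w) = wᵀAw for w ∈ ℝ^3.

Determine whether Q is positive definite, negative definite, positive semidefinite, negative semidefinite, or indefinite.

indefinite

Row-reducing A symmetrically gives the diagonal entries -1, 2, 3.
Counting signs: 2 positive, 1 negative.
Hence Q is indefinite.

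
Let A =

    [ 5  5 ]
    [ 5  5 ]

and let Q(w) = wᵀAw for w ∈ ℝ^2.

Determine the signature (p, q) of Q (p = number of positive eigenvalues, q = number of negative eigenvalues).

(1, 0)

Applying the same elementary operations to the rows and columns of A produces a congruent diagonal matrix with entries 5, 0.
So there are 1 positive, 1 zero pivots.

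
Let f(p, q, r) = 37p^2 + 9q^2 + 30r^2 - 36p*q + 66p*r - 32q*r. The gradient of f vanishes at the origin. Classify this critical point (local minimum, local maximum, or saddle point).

local minimum

The Hessian at the origin is H = [[74, -36, 66], [-36, 18, -32], [66, -32, 60]].
An LDLᵀ factorisation of H has diagonal entries 74, 18/37, 10/9.
That gives 3 positive pivots.
H is positive definite, so the origin is a strict local minimum.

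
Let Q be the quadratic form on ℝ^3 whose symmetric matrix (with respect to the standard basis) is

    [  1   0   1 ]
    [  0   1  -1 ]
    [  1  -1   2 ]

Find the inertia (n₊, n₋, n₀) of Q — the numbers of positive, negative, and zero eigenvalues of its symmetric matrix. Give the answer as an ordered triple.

(2, 0, 1)

Applying the same elementary operations to the rows and columns of A produces a congruent diagonal matrix with entries 1, 1, 0.
That gives 2 positive, 1 zero pivots.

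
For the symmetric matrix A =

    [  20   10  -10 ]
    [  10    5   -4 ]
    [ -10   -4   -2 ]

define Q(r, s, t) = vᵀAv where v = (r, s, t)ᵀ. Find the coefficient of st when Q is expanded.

-8

The coefficient of st is A[2,3] + A[3,2] = 2·(-4) = -8.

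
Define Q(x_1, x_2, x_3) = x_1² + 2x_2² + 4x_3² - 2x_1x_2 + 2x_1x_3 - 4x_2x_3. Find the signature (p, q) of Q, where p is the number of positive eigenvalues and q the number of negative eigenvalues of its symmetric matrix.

(3, 0)

Write A = [[1, -1, 1], [-1, 2, -2], [1, -2, 4]].
Congruent diagonalization of A (simultaneous row and column reduction) yields pivots 1, 1, 2.
Counting signs: 3 positive.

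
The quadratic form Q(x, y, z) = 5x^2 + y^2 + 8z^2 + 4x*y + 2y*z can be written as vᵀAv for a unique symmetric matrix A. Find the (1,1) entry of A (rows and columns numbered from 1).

The coefficient of x^2 in Q is 5, and that is exactly A[1,1].

5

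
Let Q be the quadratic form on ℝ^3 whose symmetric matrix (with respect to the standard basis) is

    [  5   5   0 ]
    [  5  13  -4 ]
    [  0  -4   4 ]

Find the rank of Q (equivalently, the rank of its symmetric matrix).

3

An LDLᵀ factorisation of A has diagonal entries 5, 8, 2.
So there are 3 positive pivots.
The rank is the number of nonzero pivots: 3.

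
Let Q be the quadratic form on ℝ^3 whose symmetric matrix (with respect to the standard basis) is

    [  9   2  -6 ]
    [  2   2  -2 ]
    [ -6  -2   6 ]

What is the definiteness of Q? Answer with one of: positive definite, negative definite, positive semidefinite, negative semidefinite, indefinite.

positive definite

Leading principal minors: Δ_1 = 9, Δ_2 = 14, Δ_3 = 24.
All leading principal minors are positive, so by Sylvester's criterion Q is positive definite.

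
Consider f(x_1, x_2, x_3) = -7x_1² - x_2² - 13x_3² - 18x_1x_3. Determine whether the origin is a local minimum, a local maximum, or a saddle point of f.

The Hessian at the origin is H = [[-14, 0, -18], [0, -2, 0], [-18, 0, -26]].
Symmetric row and column elimination reduces H to a congruent diagonal form with pivots -14, -2, -20/7.
That gives 3 negative pivots.
H is negative definite, so the origin is a strict local maximum.

local maximum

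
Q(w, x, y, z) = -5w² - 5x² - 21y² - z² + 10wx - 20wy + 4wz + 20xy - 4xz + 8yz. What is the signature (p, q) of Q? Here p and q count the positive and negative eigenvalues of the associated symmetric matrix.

(0, 3)

The associated matrix is A = [[-5, 5, -10, 2], [5, -5, 10, -2], [-10, 10, -21, 4], [2, -2, 4, -1]].
Applying the same elementary operations to the rows and columns of A produces a congruent diagonal matrix with entries -5, 0, -1, -1/5.
Counting signs: 3 negative, 1 zero.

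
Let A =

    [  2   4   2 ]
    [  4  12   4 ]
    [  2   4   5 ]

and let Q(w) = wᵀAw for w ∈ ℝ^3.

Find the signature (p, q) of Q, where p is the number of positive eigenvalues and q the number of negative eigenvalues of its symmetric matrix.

An LDLᵀ factorisation of A has diagonal entries 2, 4, 3.
Counting signs: 3 positive.

(3, 0)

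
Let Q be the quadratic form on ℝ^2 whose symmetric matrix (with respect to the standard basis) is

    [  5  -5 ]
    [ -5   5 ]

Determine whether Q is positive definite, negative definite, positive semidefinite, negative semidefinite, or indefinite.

positive semidefinite

For the 2×2 matrix [[5, -5], [-5, 5]]: det = 5·5 − (-5)² = 0, trace = 10.
det = 0 so one eigenvalue is zero; the form is semidefinite with the sign of the trace.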